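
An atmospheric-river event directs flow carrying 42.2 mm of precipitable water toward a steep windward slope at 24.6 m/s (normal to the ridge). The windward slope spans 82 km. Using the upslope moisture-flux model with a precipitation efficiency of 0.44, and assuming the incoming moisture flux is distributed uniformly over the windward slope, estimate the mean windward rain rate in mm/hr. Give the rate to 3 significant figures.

R ≈ 20.1 mm/hr

Incoming column moisture flux per unit ridge length: F = V × PW = 24.6 × 42.2 = 1038.12 mm·m/s.
Spread over the 82 km slope with efficiency ε = 0.44: R = ε·F/W = 0.44 × 1038.12 / 82000 m = 5.570e-03 mm/s.
R = 5.570e-03 × 3600 = 20.1 mm/hr.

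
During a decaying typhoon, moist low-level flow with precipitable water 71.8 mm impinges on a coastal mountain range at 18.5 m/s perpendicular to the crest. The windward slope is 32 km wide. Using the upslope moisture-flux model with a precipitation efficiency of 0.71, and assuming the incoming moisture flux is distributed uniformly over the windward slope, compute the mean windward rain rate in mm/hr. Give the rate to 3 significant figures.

Incoming column moisture flux per unit ridge length: F = V × PW = 18.5 × 71.8 = 1328.3 mm·m/s.
Spread over the 32 km slope with efficiency ε = 0.71: R = ε·F/W = 0.71 × 1328.3 / 32000 m = 2.947e-02 mm/s.
R = 2.947e-02 × 3600 = 106 mm/hr.

R ≈ 106 mm/hr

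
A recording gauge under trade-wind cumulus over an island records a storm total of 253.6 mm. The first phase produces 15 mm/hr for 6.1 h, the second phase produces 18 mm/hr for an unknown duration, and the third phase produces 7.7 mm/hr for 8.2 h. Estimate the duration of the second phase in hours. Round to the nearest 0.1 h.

Known phases: 15 × 6.1 + 7.7 × 8.2 = 91.5 + 63.14 = 154.64 mm.
Remaining depth = 253.6 − 154.64 = 98.96 mm.
Duration = 98.96 / 18 = 5.5 h.

duration ≈ 5.5 h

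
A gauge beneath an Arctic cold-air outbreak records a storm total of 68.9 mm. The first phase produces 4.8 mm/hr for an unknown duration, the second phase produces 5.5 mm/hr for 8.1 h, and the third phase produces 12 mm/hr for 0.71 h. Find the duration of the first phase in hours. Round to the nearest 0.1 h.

duration ≈ 3.3 h

Known phases: 5.5 × 8.1 + 12 × 0.71 = 44.55 + 8.52 = 53.07 mm.
Remaining depth = 68.9 − 53.07 = 15.83 mm.
Duration = 15.83 / 4.8 = 3.3 h.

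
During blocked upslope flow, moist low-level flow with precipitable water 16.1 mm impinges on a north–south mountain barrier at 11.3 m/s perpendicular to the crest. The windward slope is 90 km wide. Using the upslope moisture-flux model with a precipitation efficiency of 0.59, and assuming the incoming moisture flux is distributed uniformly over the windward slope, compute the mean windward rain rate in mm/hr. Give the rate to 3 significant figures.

Incoming column moisture flux per unit ridge length: F = V × PW = 11.3 × 16.1 = 181.93 mm·m/s.
Spread over the 90 km slope with efficiency ε = 0.59: R = ε·F/W = 0.59 × 181.93 / 90000 m = 1.193e-03 mm/s.
R = 1.193e-03 × 3600 = 4.29 mm/hr.

R ≈ 4.29 mm/hr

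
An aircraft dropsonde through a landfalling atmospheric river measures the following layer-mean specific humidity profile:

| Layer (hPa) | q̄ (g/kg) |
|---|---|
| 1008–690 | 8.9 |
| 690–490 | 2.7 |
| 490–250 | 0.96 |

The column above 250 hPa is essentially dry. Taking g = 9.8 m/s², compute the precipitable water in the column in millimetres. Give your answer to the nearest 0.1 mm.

Precipitable water is the column-integrated vapour mass per unit area: PW = (1/g) Σ q̄ Δp, with q in kg/kg and Δp in Pa (1 kg/m² of water = 1 mm).
Layer 1008–690 hPa: Δp = 318 hPa = 31800 Pa, q̄ = 0.0089 kg/kg → 0.0089 × 31800 / 9.8 = 28.88 mm
Layer 690–490 hPa: Δp = 200 hPa = 20000 Pa, q̄ = 0.0027 kg/kg → 0.0027 × 20000 / 9.8 = 5.51 mm
Layer 490–250 hPa: Δp = 240 hPa = 24000 Pa, q̄ = 0.00096 kg/kg → 0.00096 × 24000 / 9.8 = 2.35 mm
PW = 28.88 + 5.51 + 2.35 = 36.74 ≈ 36.7 mm.

PW ≈ 36.7 mm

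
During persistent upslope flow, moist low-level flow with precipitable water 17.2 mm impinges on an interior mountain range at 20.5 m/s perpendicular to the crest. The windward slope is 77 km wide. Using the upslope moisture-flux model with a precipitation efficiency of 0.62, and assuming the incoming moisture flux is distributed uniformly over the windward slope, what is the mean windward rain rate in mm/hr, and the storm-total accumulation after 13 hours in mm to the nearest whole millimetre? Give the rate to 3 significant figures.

R ≈ 10.2 mm/hr; total ≈ 133 mm

Incoming column moisture flux per unit ridge length: F = V × PW = 20.5 × 17.2 = 352.6 mm·m/s.
Spread over the 77 km slope with efficiency ε = 0.62: R = ε·F/W = 0.62 × 352.6 / 77000 m = 2.839e-03 mm/s.
R = 2.839e-03 × 3600 = 10.2 mm/hr.
Over 13 h: total = 10.2 × 13 = 132.6 ≈ 133 mm.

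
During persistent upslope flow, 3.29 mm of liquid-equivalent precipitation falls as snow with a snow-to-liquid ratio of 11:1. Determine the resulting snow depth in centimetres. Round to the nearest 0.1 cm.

Snow depth = liquid × ratio = 3.29 mm × 11 = 36.19 mm = 3.6 cm.

snow depth ≈ 3.6 cm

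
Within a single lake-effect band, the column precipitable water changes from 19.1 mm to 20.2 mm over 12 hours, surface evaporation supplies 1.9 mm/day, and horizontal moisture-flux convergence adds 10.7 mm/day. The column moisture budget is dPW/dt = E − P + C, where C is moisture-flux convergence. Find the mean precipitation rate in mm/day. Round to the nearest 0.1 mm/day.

P ≈ 10.4 mm/day

dPW/dt = (20.2 − 19.1) mm / (12/24 day) = +2.200 mm/day.
P = E + C − dPW/dt = 1.9 + (10.7) − (+2.200) = 10.4 mm/day.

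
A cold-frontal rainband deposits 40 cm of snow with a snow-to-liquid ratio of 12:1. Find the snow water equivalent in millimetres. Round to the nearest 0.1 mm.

SWE = snow depth / ratio = 40 cm / 12 = 3.333 cm = 33.3 mm.

SWE ≈ 33.3 mm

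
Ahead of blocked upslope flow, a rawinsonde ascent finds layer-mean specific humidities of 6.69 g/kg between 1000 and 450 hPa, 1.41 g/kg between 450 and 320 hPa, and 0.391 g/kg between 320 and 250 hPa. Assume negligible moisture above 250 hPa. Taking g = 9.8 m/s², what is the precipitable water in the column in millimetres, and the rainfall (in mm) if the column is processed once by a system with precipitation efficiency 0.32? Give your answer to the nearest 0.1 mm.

Precipitable water is the column-integrated vapour mass per unit area: PW = (1/g) Σ q̄ Δp, with q in kg/kg and Δp in Pa (1 kg/m² of water = 1 mm).
Layer 1000–450 hPa: Δp = 550 hPa = 55000 Pa, q̄ = 0.00669 kg/kg → 0.00669 × 55000 / 9.8 = 37.55 mm
Layer 450–320 hPa: Δp = 130 hPa = 13000 Pa, q̄ = 0.00141 kg/kg → 0.00141 × 13000 / 9.8 = 1.87 mm
Layer 320–250 hPa: Δp = 70 hPa = 7000 Pa, q̄ = 0.000391 kg/kg → 0.000391 × 7000 / 9.8 = 0.28 mm
PW = 37.55 + 1.87 + 0.28 = 39.70 ≈ 39.7 mm.
Rainfall = ε × PW = 0.32 × 39.7 = 12.7 mm.

PW ≈ 39.7 mm; rainfall ≈ 12.7 mm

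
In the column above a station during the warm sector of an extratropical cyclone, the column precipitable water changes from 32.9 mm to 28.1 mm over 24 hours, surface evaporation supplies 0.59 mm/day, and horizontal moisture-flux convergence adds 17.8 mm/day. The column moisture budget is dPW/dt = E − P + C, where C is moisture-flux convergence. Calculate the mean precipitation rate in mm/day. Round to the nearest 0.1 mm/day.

dPW/dt = (28.1 − 32.9) mm / (24/24 day) = -4.800 mm/day.
P = E + C − dPW/dt = 0.59 + (17.8) − (-4.800) = 23.2 mm/day.

P ≈ 23.2 mm/day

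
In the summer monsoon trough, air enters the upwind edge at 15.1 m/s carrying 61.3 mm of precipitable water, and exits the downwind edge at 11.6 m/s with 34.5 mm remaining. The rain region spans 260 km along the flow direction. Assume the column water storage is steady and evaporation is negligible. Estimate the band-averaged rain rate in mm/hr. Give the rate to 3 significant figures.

Column moisture flux per unit crosswind length is F = V × PW.
Inflow: F_in = 15.1 × 61.3 = 925.63 mm·m/s
Outflow: F_out = 11.6 × 34.5 = 400.2 mm·m/s
Steady-state rate R = (F_in − F_out)/L = (925.63 − 400.2) / 260000 m = 2.021e-03 mm/s.
R = 2.021e-03 × 3600 = 7.28 mm/hr.

R ≈ 7.28 mm/hr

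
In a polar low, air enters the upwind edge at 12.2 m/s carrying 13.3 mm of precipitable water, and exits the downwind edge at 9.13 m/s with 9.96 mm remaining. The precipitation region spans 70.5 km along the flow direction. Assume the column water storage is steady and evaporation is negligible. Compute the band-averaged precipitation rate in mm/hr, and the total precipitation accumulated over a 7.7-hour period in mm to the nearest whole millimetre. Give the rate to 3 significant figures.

R ≈ 3.64 mm/hr; total ≈ 28 mm

Column moisture flux per unit crosswind length is F = V × PW.
Inflow: F_in = 12.2 × 13.3 = 162.26 mm·m/s
Outflow: F_out = 9.13 × 9.96 = 90.9348 mm·m/s
Steady-state rate R = (F_in − F_out)/L = (162.26 − 90.9348) / 70500 m = 1.012e-03 mm/s.
R = 1.012e-03 × 3600 = 3.64 mm/hr.
Over 7.7 h: total = 3.64 × 7.7 = 28.028 ≈ 28 mm.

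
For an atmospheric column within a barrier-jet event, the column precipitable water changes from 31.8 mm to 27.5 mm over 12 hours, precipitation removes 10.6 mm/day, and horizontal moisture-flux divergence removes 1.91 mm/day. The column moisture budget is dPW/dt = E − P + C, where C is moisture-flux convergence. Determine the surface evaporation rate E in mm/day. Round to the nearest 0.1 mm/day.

dPW/dt = (27.5 − 31.8) mm / (12/24 day) = -8.600 mm/day.
E = dPW/dt + P − C = (-8.600) + 10.6 − (-1.91) = 3.9 mm/day.

E ≈ 3.9 mm/day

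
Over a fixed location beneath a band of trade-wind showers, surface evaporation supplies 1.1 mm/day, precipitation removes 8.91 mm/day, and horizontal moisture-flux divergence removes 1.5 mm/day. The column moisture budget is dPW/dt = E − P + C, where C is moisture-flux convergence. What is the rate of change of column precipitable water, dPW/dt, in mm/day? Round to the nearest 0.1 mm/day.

dPW/dt = E − P + C = 1.1 − 8.91 + (-1.5) = -9.3 mm/day.

dPW/dt ≈ -9.3 mm/day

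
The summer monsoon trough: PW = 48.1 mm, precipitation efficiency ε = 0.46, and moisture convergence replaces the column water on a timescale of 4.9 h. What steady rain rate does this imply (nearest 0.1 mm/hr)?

Each overturning extracts ε × PW = 0.46 × 48.1 = 22.126 mm.
Rate = ε·PW / τ = 22.126 / 4.9 h = 4.5 mm/hr.

R ≈ 4.5 mm/hr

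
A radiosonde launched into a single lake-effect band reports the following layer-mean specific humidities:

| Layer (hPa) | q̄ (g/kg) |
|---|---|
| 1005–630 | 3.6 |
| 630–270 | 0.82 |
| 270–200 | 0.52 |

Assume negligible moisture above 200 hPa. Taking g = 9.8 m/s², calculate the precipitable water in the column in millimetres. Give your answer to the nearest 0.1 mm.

Precipitable water is the column-integrated vapour mass per unit area: PW = (1/g) Σ q̄ Δp, with q in kg/kg and Δp in Pa (1 kg/m² of water = 1 mm).
Layer 1005–630 hPa: Δp = 375 hPa = 37500 Pa, q̄ = 0.0036 kg/kg → 0.0036 × 37500 / 9.8 = 13.78 mm
Layer 630–270 hPa: Δp = 360 hPa = 36000 Pa, q̄ = 0.00082 kg/kg → 0.00082 × 36000 / 9.8 = 3.01 mm
Layer 270–200 hPa: Δp = 70 hPa = 7000 Pa, q̄ = 0.00052 kg/kg → 0.00052 × 7000 / 9.8 = 0.37 mm
PW = 13.78 + 3.01 + 0.37 = 17.16 ≈ 17.2 mm.

PW ≈ 17.2 mm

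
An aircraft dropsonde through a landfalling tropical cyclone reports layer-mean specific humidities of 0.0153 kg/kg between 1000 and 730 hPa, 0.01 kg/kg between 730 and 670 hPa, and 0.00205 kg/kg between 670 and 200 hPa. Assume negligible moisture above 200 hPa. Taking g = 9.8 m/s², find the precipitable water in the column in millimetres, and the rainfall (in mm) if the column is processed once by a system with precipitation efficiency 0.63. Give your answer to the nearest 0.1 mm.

PW ≈ 58.1 mm; rainfall ≈ 36.6 mm

Precipitable water is the column-integrated vapour mass per unit area: PW = (1/g) Σ q̄ Δp, with q in kg/kg and Δp in Pa (1 kg/m² of water = 1 mm).
Layer 1000–730 hPa: Δp = 270 hPa = 27000 Pa, q̄ = 0.0153 kg/kg → 0.0153 × 27000 / 9.8 = 42.15 mm
Layer 730–670 hPa: Δp = 60 hPa = 6000 Pa, q̄ = 0.01 kg/kg → 0.01 × 6000 / 9.8 = 6.12 mm
Layer 670–200 hPa: Δp = 470 hPa = 47000 Pa, q̄ = 0.00205 kg/kg → 0.00205 × 47000 / 9.8 = 9.83 mm
PW = 42.15 + 6.12 + 9.83 = 58.10 ≈ 58.1 mm.
Rainfall = ε × PW = 0.63 × 58.1 = 36.6 mm.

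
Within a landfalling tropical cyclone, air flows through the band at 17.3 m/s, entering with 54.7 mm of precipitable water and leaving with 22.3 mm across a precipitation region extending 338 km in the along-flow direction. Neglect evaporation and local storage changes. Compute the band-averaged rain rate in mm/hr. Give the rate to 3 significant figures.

Column moisture flux per unit crosswind length is F = V × PW.
Inflow: F_in = 17.3 × 54.7 = 946.31 mm·m/s
Outflow: F_out = 17.3 × 22.3 = 385.79 mm·m/s
Steady-state rate R = (F_in − F_out)/L = (946.31 − 385.79) / 338000 m = 1.658e-03 mm/s.
R = 1.658e-03 × 3600 = 5.97 mm/hr.

R ≈ 5.97 mm/hr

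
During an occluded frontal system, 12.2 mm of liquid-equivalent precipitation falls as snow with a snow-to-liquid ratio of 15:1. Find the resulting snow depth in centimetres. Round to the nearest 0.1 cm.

Snow depth = liquid × ratio = 12.2 mm × 15 = 183 mm = 18.3 cm.

snow depth ≈ 18.3 cm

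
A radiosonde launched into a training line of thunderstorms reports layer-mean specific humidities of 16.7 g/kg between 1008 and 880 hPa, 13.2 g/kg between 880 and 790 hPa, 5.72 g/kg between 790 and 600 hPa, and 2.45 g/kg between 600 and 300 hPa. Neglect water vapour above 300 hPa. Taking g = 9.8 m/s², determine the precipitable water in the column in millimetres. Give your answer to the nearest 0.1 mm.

PW ≈ 52.5 mm

Precipitable water is the column-integrated vapour mass per unit area: PW = (1/g) Σ q̄ Δp, with q in kg/kg and Δp in Pa (1 kg/m² of water = 1 mm).
Layer 1008–880 hPa: Δp = 128 hPa = 12800 Pa, q̄ = 0.0167 kg/kg → 0.0167 × 12800 / 9.8 = 21.81 mm
Layer 880–790 hPa: Δp = 90 hPa = 9000 Pa, q̄ = 0.0132 kg/kg → 0.0132 × 9000 / 9.8 = 12.12 mm
Layer 790–600 hPa: Δp = 190 hPa = 19000 Pa, q̄ = 0.00572 kg/kg → 0.00572 × 19000 / 9.8 = 11.09 mm
Layer 600–300 hPa: Δp = 300 hPa = 30000 Pa, q̄ = 0.00245 kg/kg → 0.00245 × 30000 / 9.8 = 7.50 mm
PW = 21.81 + 12.12 + 11.09 + 7.50 = 52.52 ≈ 52.5 mm.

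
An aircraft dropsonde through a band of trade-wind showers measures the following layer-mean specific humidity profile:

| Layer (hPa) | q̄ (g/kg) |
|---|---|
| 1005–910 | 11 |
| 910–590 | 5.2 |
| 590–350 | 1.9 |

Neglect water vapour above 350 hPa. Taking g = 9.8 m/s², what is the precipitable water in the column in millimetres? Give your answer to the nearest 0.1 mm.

PW ≈ 32.3 mm

Precipitable water is the column-integrated vapour mass per unit area: PW = (1/g) Σ q̄ Δp, with q in kg/kg and Δp in Pa (1 kg/m² of water = 1 mm).
Layer 1005–910 hPa: Δp = 95 hPa = 9500 Pa, q̄ = 0.011 kg/kg → 0.011 × 9500 / 9.8 = 10.66 mm
Layer 910–590 hPa: Δp = 320 hPa = 32000 Pa, q̄ = 0.0052 kg/kg → 0.0052 × 32000 / 9.8 = 16.98 mm
Layer 590–350 hPa: Δp = 240 hPa = 24000 Pa, q̄ = 0.0019 kg/kg → 0.0019 × 24000 / 9.8 = 4.65 mm
PW = 10.66 + 16.98 + 4.65 = 32.29 ≈ 32.3 mm.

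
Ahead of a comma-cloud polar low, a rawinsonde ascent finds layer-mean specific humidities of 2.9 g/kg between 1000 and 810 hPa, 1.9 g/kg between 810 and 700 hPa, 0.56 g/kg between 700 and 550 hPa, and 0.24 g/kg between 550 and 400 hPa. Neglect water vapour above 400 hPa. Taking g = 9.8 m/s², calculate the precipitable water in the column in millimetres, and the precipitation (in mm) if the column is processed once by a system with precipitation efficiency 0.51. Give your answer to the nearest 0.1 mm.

PW ≈ 9.0 mm; precipitation ≈ 4.6 mm

Precipitable water is the column-integrated vapour mass per unit area: PW = (1/g) Σ q̄ Δp, with q in kg/kg and Δp in Pa (1 kg/m² of water = 1 mm).
Layer 1000–810 hPa: Δp = 190 hPa = 19000 Pa, q̄ = 0.0029 kg/kg → 0.0029 × 19000 / 9.8 = 5.62 mm
Layer 810–700 hPa: Δp = 110 hPa = 11000 Pa, q̄ = 0.0019 kg/kg → 0.0019 × 11000 / 9.8 = 2.13 mm
Layer 700–550 hPa: Δp = 150 hPa = 15000 Pa, q̄ = 0.00056 kg/kg → 0.00056 × 15000 / 9.8 = 0.86 mm
Layer 550–400 hPa: Δp = 150 hPa = 15000 Pa, q̄ = 0.00024 kg/kg → 0.00024 × 15000 / 9.8 = 0.37 mm
PW = 5.62 + 2.13 + 0.86 + 0.37 = 8.98 ≈ 9.0 mm.
Precipitation = ε × PW = 0.51 × 9.0 = 4.6 mm.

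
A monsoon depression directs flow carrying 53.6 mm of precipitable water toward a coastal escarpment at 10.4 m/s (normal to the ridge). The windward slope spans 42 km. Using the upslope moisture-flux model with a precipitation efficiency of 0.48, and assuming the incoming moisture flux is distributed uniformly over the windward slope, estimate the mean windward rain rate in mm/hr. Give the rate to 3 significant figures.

R ≈ 22.9 mm/hr

Incoming column moisture flux per unit ridge length: F = V × PW = 10.4 × 53.6 = 557.44 mm·m/s.
Spread over the 42 km slope with efficiency ε = 0.48: R = ε·F/W = 0.48 × 557.44 / 42000 m = 6.371e-03 mm/s.
R = 6.371e-03 × 3600 = 22.9 mm/hr.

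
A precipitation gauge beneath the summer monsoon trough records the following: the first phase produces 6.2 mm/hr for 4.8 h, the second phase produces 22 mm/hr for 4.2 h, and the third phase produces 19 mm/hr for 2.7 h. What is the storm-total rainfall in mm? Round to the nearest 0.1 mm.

total ≈ 173.5 mm

Total = Σ Rᵢ Δtᵢ = 6.2 × 4.8 + 22 × 4.2 + 19 × 2.7
      = 29.76 + 92.4 + 51.3 = 173.5 mm.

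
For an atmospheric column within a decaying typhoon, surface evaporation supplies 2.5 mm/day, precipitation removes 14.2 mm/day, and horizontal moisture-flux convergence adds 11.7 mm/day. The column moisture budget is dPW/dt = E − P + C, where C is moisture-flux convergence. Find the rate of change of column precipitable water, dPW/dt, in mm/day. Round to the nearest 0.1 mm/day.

dPW/dt ≈ 0.0 mm/day

dPW/dt = E − P + C = 2.5 − 14.2 + (11.7) = 0.0 mm/day.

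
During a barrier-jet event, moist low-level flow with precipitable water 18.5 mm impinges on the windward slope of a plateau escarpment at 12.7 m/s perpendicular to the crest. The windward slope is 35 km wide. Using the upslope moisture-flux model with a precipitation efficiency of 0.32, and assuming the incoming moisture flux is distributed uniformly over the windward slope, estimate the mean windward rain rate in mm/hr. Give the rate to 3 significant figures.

Incoming column moisture flux per unit ridge length: F = V × PW = 12.7 × 18.5 = 234.95 mm·m/s.
Spread over the 35 km slope with efficiency ε = 0.32: R = ε·F/W = 0.32 × 234.95 / 35000 m = 2.148e-03 mm/s.
R = 2.148e-03 × 3600 = 7.73 mm/hr.

R ≈ 7.73 mm/hr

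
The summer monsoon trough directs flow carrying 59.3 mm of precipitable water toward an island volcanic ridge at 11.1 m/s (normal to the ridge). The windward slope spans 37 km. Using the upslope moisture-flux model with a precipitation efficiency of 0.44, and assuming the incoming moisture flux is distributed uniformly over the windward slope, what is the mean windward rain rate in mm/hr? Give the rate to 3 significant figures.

R ≈ 28.2 mm/hr

Incoming column moisture flux per unit ridge length: F = V × PW = 11.1 × 59.3 = 658.23 mm·m/s.
Spread over the 37 km slope with efficiency ε = 0.44: R = ε·F/W = 0.44 × 658.23 / 37000 m = 7.828e-03 mm/s.
R = 7.828e-03 × 3600 = 28.2 mm/hr.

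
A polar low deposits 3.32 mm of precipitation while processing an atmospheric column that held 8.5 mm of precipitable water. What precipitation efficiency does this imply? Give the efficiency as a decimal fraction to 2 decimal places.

ε ≈ 0.39

ε = precipitation / PW = 3.32 / 8.5 = 0.39.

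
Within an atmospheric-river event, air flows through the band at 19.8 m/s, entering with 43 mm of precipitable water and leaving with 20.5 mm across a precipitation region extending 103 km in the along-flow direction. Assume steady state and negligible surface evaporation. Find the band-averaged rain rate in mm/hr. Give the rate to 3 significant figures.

Column moisture flux per unit crosswind length is F = V × PW.
Inflow: F_in = 19.8 × 43 = 851.4 mm·m/s
Outflow: F_out = 19.8 × 20.5 = 405.9 mm·m/s
Steady-state rate R = (F_in − F_out)/L = (851.4 − 405.9) / 103000 m = 4.325e-03 mm/s.
R = 4.325e-03 × 3600 = 15.6 mm/hr.

R ≈ 15.6 mm/hr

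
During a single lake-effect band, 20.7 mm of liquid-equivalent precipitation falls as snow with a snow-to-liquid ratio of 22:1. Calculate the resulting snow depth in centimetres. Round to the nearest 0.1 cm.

Snow depth = liquid × ratio = 20.7 mm × 22 = 455.4 mm = 45.5 cm.

snow depth ≈ 45.5 cm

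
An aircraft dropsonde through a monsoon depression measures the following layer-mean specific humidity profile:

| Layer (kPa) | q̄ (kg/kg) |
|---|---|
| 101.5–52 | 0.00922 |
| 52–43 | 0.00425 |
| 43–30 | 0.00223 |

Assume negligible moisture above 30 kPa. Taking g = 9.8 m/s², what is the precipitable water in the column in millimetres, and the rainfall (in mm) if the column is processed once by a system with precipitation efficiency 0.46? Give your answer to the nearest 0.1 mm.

PW ≈ 53.4 mm; rainfall ≈ 24.6 mm

Precipitable water is the column-integrated vapour mass per unit area: PW = (1/g) Σ q̄ Δp, with q in kg/kg and Δp in Pa (1 kg/m² of water = 1 mm).
Layer 101.5–52 kPa: Δp = 495 hPa = 49500 Pa, q̄ = 0.00922 kg/kg → 0.00922 × 49500 / 9.8 = 46.57 mm
Layer 52–43 kPa: Δp = 90 hPa = 9000 Pa, q̄ = 0.00425 kg/kg → 0.00425 × 9000 / 9.8 = 3.90 mm
Layer 43–30 kPa: Δp = 130 hPa = 13000 Pa, q̄ = 0.00223 kg/kg → 0.00223 × 13000 / 9.8 = 2.96 mm
PW = 46.57 + 3.90 + 2.96 = 53.43 ≈ 53.4 mm.
Rainfall = ε × PW = 0.46 × 53.4 = 24.6 mm.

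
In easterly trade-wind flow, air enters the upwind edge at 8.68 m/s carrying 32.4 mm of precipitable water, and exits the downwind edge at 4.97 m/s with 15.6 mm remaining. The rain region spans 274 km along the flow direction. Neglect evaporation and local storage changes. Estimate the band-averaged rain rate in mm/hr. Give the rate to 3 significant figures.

R ≈ 2.68 mm/hr

Column moisture flux per unit crosswind length is F = V × PW.
Inflow: F_in = 8.68 × 32.4 = 281.232 mm·m/s
Outflow: F_out = 4.97 × 15.6 = 77.532 mm·m/s
Steady-state rate R = (F_in − F_out)/L = (281.232 − 77.532) / 274000 m = 7.434e-04 mm/s.
R = 7.434e-04 × 3600 = 2.68 mm/hr.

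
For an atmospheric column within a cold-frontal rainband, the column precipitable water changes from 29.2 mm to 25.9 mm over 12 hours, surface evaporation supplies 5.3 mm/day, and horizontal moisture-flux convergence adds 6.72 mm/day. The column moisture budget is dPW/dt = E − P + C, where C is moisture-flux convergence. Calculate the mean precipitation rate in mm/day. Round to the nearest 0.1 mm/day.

P ≈ 18.6 mm/day

dPW/dt = (25.9 − 29.2) mm / (12/24 day) = -6.600 mm/day.
P = E + C − dPW/dt = 5.3 + (6.72) − (-6.600) = 18.6 mm/day.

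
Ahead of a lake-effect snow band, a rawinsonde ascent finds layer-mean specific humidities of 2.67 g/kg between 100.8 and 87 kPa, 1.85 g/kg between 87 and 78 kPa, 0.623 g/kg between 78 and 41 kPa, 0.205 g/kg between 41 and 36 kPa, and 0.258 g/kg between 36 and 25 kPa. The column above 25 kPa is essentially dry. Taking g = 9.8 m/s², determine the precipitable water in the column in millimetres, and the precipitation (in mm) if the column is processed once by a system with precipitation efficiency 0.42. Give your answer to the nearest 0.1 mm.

PW ≈ 8.2 mm; precipitation ≈ 3.4 mm

Precipitable water is the column-integrated vapour mass per unit area: PW = (1/g) Σ q̄ Δp, with q in kg/kg and Δp in Pa (1 kg/m² of water = 1 mm).
Layer 100.8–87 kPa: Δp = 138 hPa = 13800 Pa, q̄ = 0.00267 kg/kg → 0.00267 × 13800 / 9.8 = 3.76 mm
Layer 87–78 kPa: Δp = 90 hPa = 9000 Pa, q̄ = 0.00185 kg/kg → 0.00185 × 9000 / 9.8 = 1.70 mm
Layer 78–41 kPa: Δp = 370 hPa = 37000 Pa, q̄ = 0.000623 kg/kg → 0.000623 × 37000 / 9.8 = 2.35 mm
Layer 41–36 kPa: Δp = 50 hPa = 5000 Pa, q̄ = 0.000205 kg/kg → 0.000205 × 5000 / 9.8 = 0.10 mm
Layer 36–25 kPa: Δp = 110 hPa = 11000 Pa, q̄ = 0.000258 kg/kg → 0.000258 × 11000 / 9.8 = 0.29 mm
PW = 3.76 + 1.70 + 2.35 + 0.10 + 0.29 = 8.20 ≈ 8.2 mm.
Precipitation = ε × PW = 0.42 × 8.2 = 3.4 mm.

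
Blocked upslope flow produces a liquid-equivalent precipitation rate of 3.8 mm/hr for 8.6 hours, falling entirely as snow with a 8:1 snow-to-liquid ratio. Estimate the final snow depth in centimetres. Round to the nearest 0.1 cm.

Liquid-equivalent depth = 3.8 × 8.6 = 32.68 mm.
Snow depth = 32.68 mm × 8 = 261.44 mm = 26.1 cm.

snow depth ≈ 26.1 cm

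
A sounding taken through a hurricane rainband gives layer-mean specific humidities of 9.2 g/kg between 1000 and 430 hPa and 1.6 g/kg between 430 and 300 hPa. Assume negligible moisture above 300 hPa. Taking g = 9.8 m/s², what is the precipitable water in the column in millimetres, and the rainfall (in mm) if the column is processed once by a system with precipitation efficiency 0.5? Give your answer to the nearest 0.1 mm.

PW ≈ 55.6 mm; rainfall ≈ 27.8 mm

Precipitable water is the column-integrated vapour mass per unit area: PW = (1/g) Σ q̄ Δp, with q in kg/kg and Δp in Pa (1 kg/m² of water = 1 mm).
Layer 1000–430 hPa: Δp = 570 hPa = 57000 Pa, q̄ = 0.0092 kg/kg → 0.0092 × 57000 / 9.8 = 53.51 mm
Layer 430–300 hPa: Δp = 130 hPa = 13000 Pa, q̄ = 0.0016 kg/kg → 0.0016 × 13000 / 9.8 = 2.12 mm
PW = 53.51 + 2.12 = 55.63 ≈ 55.6 mm.
Rainfall = ε × PW = 0.5 × 55.6 = 27.8 mm.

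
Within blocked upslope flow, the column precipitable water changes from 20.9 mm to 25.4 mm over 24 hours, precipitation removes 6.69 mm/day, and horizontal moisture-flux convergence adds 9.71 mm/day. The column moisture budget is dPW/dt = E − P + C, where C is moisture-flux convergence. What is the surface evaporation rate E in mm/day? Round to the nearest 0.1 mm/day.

E ≈ 1.5 mm/day

dPW/dt = (25.4 − 20.9) mm / (24/24 day) = +4.500 mm/day.
E = dPW/dt + P − C = (+4.500) + 6.69 − (9.71) = 1.5 mm/day.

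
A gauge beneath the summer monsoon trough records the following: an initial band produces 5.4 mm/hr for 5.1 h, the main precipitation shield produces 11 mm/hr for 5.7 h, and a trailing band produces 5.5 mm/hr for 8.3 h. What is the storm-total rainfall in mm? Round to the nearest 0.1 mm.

Total = Σ Rᵢ Δtᵢ = 5.4 × 5.1 + 11 × 5.7 + 5.5 × 8.3
      = 27.54 + 62.7 + 45.65 = 135.9 mm.

total ≈ 135.9 mm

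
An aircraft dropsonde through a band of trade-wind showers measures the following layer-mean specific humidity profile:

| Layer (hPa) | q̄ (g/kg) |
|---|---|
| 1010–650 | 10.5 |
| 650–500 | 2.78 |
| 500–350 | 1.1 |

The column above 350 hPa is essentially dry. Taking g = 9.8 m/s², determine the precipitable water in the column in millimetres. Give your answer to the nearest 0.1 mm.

Precipitable water is the column-integrated vapour mass per unit area: PW = (1/g) Σ q̄ Δp, with q in kg/kg and Δp in Pa (1 kg/m² of water = 1 mm).
Layer 1010–650 hPa: Δp = 360 hPa = 36000 Pa, q̄ = 0.0105 kg/kg → 0.0105 × 36000 / 9.8 = 38.57 mm
Layer 650–500 hPa: Δp = 150 hPa = 15000 Pa, q̄ = 0.00278 kg/kg → 0.00278 × 15000 / 9.8 = 4.26 mm
Layer 500–350 hPa: Δp = 150 hPa = 15000 Pa, q̄ = 0.0011 kg/kg → 0.0011 × 15000 / 9.8 = 1.68 mm
PW = 38.57 + 4.26 + 1.68 = 44.51 ≈ 44.5 mm.

PW ≈ 44.5 mm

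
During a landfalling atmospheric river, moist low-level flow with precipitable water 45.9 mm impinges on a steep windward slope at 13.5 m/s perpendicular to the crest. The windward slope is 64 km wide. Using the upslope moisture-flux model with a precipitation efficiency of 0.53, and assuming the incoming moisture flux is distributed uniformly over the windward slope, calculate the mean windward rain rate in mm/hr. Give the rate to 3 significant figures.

R ≈ 18.5 mm/hr

Incoming column moisture flux per unit ridge length: F = V × PW = 13.5 × 45.9 = 619.65 mm·m/s.
Spread over the 64 km slope with efficiency ε = 0.53: R = ε·F/W = 0.53 × 619.65 / 64000 m = 5.131e-03 mm/s.
R = 5.131e-03 × 3600 = 18.5 mm/hr.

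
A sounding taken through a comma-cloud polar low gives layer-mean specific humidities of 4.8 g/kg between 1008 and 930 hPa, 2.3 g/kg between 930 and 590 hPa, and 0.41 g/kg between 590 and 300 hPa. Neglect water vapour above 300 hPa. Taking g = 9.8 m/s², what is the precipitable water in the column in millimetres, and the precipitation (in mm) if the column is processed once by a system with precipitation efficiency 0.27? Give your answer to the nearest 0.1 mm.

Precipitable water is the column-integrated vapour mass per unit area: PW = (1/g) Σ q̄ Δp, with q in kg/kg and Δp in Pa (1 kg/m² of water = 1 mm).
Layer 1008–930 hPa: Δp = 78 hPa = 7800 Pa, q̄ = 0.0048 kg/kg → 0.0048 × 7800 / 9.8 = 3.82 mm
Layer 930–590 hPa: Δp = 340 hPa = 34000 Pa, q̄ = 0.0023 kg/kg → 0.0023 × 34000 / 9.8 = 7.98 mm
Layer 590–300 hPa: Δp = 290 hPa = 29000 Pa, q̄ = 0.00041 kg/kg → 0.00041 × 29000 / 9.8 = 1.21 mm
PW = 3.82 + 7.98 + 1.21 = 13.01 ≈ 13.0 mm.
Precipitation = ε × PW = 0.27 × 13.0 = 3.5 mm.

PW ≈ 13.0 mm; precipitation ≈ 3.5 mm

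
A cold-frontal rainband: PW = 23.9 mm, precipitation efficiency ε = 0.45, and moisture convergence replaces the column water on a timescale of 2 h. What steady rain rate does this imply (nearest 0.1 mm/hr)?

R ≈ 5.4 mm/hr

Each overturning extracts ε × PW = 0.45 × 23.9 = 10.755 mm.
Rate = ε·PW / τ = 10.755 / 2 h = 5.4 mm/hr.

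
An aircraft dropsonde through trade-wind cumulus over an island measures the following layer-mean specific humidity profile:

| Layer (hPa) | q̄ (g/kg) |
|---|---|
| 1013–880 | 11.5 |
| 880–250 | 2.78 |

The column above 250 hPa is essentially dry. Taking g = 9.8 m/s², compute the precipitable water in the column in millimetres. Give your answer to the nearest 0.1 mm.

PW ≈ 33.5 mm

Precipitable water is the column-integrated vapour mass per unit area: PW = (1/g) Σ q̄ Δp, with q in kg/kg and Δp in Pa (1 kg/m² of water = 1 mm).
Layer 1013–880 hPa: Δp = 133 hPa = 13300 Pa, q̄ = 0.0115 kg/kg → 0.0115 × 13300 / 9.8 = 15.61 mm
Layer 880–250 hPa: Δp = 630 hPa = 63000 Pa, q̄ = 0.00278 kg/kg → 0.00278 × 63000 / 9.8 = 17.87 mm
PW = 15.61 + 17.87 = 33.48 ≈ 33.5 mm.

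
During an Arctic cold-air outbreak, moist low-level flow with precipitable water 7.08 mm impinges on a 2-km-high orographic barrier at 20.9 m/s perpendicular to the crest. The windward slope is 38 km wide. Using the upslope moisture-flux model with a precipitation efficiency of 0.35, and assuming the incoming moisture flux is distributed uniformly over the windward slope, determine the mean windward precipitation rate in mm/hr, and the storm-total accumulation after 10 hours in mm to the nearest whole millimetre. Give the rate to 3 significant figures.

Incoming column moisture flux per unit ridge length: F = V × PW = 20.9 × 7.08 = 147.972 mm·m/s.
Spread over the 38 km slope with efficiency ε = 0.35: R = ε·F/W = 0.35 × 147.972 / 38000 m = 1.363e-03 mm/s.
R = 1.363e-03 × 3600 = 4.91 mm/hr.
Over 10 h: total = 4.91 × 10 = 49.1 ≈ 49 mm.

R ≈ 4.91 mm/hr; total ≈ 49 mm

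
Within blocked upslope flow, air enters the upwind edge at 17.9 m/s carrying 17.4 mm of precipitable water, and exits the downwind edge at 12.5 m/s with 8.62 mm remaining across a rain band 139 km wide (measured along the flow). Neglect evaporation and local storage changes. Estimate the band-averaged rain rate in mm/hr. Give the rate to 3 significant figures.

R ≈ 5.28 mm/hr

Column moisture flux per unit crosswind length is F = V × PW.
Inflow: F_in = 17.9 × 17.4 = 311.46 mm·m/s
Outflow: F_out = 12.5 × 8.62 = 107.75 mm·m/s
Steady-state rate R = (F_in − F_out)/L = (311.46 − 107.75) / 139000 m = 1.466e-03 mm/s.
R = 1.466e-03 × 3600 = 5.28 mm/hr.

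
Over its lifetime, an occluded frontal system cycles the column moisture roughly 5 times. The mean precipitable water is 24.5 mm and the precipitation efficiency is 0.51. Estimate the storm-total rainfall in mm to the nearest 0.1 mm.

rainfall ≈ 62.5 mm

Each cycle deposits ε × PW = 0.51 × 24.5 = 12.495 mm.
Over 5 cycles: 5 × 12.495 = 62.5 mm.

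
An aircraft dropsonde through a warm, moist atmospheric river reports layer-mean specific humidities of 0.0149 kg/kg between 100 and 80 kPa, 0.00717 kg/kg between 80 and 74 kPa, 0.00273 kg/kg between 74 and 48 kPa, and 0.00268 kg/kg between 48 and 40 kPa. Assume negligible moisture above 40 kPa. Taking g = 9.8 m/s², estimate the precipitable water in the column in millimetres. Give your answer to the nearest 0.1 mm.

PW ≈ 44.2 mm

Precipitable water is the column-integrated vapour mass per unit area: PW = (1/g) Σ q̄ Δp, with q in kg/kg and Δp in Pa (1 kg/m² of water = 1 mm).
Layer 100–80 kPa: Δp = 200 hPa = 20000 Pa, q̄ = 0.0149 kg/kg → 0.0149 × 20000 / 9.8 = 30.41 mm
Layer 80–74 kPa: Δp = 60 hPa = 6000 Pa, q̄ = 0.00717 kg/kg → 0.00717 × 6000 / 9.8 = 4.39 mm
Layer 74–48 kPa: Δp = 260 hPa = 26000 Pa, q̄ = 0.00273 kg/kg → 0.00273 × 26000 / 9.8 = 7.24 mm
Layer 48–40 kPa: Δp = 80 hPa = 8000 Pa, q̄ = 0.00268 kg/kg → 0.00268 × 8000 / 9.8 = 2.19 mm
PW = 30.41 + 4.39 + 7.24 + 2.19 = 44.23 ≈ 44.2 mm.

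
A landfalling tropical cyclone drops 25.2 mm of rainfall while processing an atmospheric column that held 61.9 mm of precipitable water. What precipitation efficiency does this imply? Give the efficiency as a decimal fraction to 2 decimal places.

ε = rainfall / PW = 25.2 / 61.9 = 0.41.

ε ≈ 0.41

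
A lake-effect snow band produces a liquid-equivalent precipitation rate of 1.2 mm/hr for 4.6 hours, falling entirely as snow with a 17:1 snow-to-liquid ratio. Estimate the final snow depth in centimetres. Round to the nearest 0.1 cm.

snow depth ≈ 9.4 cm

Liquid-equivalent depth = 1.2 × 4.6 = 5.52 mm.
Snow depth = 5.52 mm × 17 = 93.84 mm = 9.4 cm.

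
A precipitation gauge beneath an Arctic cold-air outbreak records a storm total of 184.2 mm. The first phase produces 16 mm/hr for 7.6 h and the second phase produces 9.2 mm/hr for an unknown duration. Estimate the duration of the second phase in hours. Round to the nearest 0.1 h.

Known phases: 16 × 7.6 = 121.6 mm.
Remaining depth = 184.2 − 121.6 = 62.6 mm.
Duration = 62.6 / 9.2 = 6.8 h.

duration ≈ 6.8 h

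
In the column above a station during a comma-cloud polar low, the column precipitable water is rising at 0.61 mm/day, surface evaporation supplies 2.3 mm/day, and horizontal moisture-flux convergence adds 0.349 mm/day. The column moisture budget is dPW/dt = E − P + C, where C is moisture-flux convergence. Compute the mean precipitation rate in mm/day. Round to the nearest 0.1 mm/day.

dPW/dt = +0.61 mm/day.
P = E + C − dPW/dt = 2.3 + (0.349) − (+0.61) = 2.0 mm/day.

P ≈ 2.0 mm/day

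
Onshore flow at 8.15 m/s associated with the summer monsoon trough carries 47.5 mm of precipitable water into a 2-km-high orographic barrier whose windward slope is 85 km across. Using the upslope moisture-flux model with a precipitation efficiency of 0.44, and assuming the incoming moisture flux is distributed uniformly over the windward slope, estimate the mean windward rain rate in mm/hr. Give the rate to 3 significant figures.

Incoming column moisture flux per unit ridge length: F = V × PW = 8.15 × 47.5 = 387.125 mm·m/s.
Spread over the 85 km slope with efficiency ε = 0.44: R = ε·F/W = 0.44 × 387.125 / 85000 m = 2.004e-03 mm/s.
R = 2.004e-03 × 3600 = 7.21 mm/hr.

R ≈ 7.21 mm/hr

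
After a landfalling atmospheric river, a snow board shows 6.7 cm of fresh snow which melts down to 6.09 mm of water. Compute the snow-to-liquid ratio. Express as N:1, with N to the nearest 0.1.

Ratio = snow depth / SWE = 67 mm / 6.09 mm = 11.0, i.e. 11.0:1.

ratio ≈ 11.0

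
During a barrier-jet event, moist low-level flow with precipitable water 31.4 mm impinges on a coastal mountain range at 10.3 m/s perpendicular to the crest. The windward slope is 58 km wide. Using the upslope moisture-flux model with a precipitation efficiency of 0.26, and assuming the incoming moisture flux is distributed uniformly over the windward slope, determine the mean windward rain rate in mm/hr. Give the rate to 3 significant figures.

R ≈ 5.22 mm/hr

Incoming column moisture flux per unit ridge length: F = V × PW = 10.3 × 31.4 = 323.42 mm·m/s.
Spread over the 58 km slope with efficiency ε = 0.26: R = ε·F/W = 0.26 × 323.42 / 58000 m = 1.450e-03 mm/s.
R = 1.450e-03 × 3600 = 5.22 mm/hr.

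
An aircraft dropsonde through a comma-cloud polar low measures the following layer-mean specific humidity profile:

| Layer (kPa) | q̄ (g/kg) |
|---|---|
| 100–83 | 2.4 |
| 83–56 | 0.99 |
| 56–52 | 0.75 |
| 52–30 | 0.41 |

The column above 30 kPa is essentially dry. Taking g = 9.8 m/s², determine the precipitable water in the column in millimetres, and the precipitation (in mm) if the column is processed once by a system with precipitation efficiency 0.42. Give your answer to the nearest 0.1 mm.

PW ≈ 8.1 mm; precipitation ≈ 3.4 mm

Precipitable water is the column-integrated vapour mass per unit area: PW = (1/g) Σ q̄ Δp, with q in kg/kg and Δp in Pa (1 kg/m² of water = 1 mm).
Layer 100–83 kPa: Δp = 170 hPa = 17000 Pa, q̄ = 0.0024 kg/kg → 0.0024 × 17000 / 9.8 = 4.16 mm
Layer 83–56 kPa: Δp = 270 hPa = 27000 Pa, q̄ = 0.00099 kg/kg → 0.00099 × 27000 / 9.8 = 2.73 mm
Layer 56–52 kPa: Δp = 40 hPa = 4000 Pa, q̄ = 0.00075 kg/kg → 0.00075 × 4000 / 9.8 = 0.31 mm
Layer 52–30 kPa: Δp = 220 hPa = 22000 Pa, q̄ = 0.00041 kg/kg → 0.00041 × 22000 / 9.8 = 0.92 mm
PW = 4.16 + 2.73 + 0.31 + 0.92 = 8.12 ≈ 8.1 mm.
Precipitation = ε × PW = 0.42 × 8.1 = 3.4 mm.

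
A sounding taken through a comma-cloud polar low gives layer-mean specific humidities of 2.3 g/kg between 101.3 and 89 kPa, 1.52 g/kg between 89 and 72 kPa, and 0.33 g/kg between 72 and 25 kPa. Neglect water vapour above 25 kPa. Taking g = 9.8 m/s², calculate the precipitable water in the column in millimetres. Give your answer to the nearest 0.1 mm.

Precipitable water is the column-integrated vapour mass per unit area: PW = (1/g) Σ q̄ Δp, with q in kg/kg and Δp in Pa (1 kg/m² of water = 1 mm).
Layer 101.3–89 kPa: Δp = 123 hPa = 12300 Pa, q̄ = 0.0023 kg/kg → 0.0023 × 12300 / 9.8 = 2.89 mm
Layer 89–72 kPa: Δp = 170 hPa = 17000 Pa, q̄ = 0.00152 kg/kg → 0.00152 × 17000 / 9.8 = 2.64 mm
Layer 72–25 kPa: Δp = 470 hPa = 47000 Pa, q̄ = 0.00033 kg/kg → 0.00033 × 47000 / 9.8 = 1.58 mm
PW = 2.89 + 2.64 + 1.58 = 7.11 ≈ 7.1 mm.

PW ≈ 7.1 mm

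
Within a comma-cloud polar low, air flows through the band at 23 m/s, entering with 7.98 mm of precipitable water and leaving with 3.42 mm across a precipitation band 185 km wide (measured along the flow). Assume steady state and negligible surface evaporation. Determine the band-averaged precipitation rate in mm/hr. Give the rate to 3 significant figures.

Column moisture flux per unit crosswind length is F = V × PW.
Inflow: F_in = 23 × 7.98 = 183.54 mm·m/s
Outflow: F_out = 23 × 3.42 = 78.66 mm·m/s
Steady-state rate R = (F_in − F_out)/L = (183.54 − 78.66) / 185000 m = 5.669e-04 mm/s.
R = 5.669e-04 × 3600 = 2.04 mm/hr.

R ≈ 2.04 mm/hr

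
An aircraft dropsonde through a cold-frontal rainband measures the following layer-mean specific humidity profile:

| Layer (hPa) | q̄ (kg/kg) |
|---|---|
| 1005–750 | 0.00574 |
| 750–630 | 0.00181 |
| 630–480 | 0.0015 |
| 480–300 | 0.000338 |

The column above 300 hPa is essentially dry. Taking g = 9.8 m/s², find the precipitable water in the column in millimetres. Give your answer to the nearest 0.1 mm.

PW ≈ 20.1 mm

Precipitable water is the column-integrated vapour mass per unit area: PW = (1/g) Σ q̄ Δp, with q in kg/kg and Δp in Pa (1 kg/m² of water = 1 mm).
Layer 1005–750 hPa: Δp = 255 hPa = 25500 Pa, q̄ = 0.00574 kg/kg → 0.00574 × 25500 / 9.8 = 14.94 mm
Layer 750–630 hPa: Δp = 120 hPa = 12000 Pa, q̄ = 0.00181 kg/kg → 0.00181 × 12000 / 9.8 = 2.22 mm
Layer 630–480 hPa: Δp = 150 hPa = 15000 Pa, q̄ = 0.0015 kg/kg → 0.0015 × 15000 / 9.8 = 2.30 mm
Layer 480–300 hPa: Δp = 180 hPa = 18000 Pa, q̄ = 0.000338 kg/kg → 0.000338 × 18000 / 9.8 = 0.62 mm
PW = 14.94 + 2.22 + 2.30 + 0.62 = 20.08 ≈ 20.1 mm.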